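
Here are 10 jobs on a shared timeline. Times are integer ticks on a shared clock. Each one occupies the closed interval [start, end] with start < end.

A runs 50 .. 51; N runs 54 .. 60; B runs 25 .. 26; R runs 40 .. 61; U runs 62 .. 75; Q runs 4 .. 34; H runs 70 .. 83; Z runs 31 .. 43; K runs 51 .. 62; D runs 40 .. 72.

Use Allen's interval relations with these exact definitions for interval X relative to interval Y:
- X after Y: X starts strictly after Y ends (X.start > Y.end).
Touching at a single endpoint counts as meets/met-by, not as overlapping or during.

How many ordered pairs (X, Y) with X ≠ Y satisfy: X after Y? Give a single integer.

Checking all 90 ordered pairs for relation 'after'; matching pairs in alphabetical order:
(A, B): A after B ✓
(A, Q): A after Q ✓
(A, Z): A after Z ✓
(D, B): D after B ✓
(D, Q): D after Q ✓
(H, A): H after A ✓
(H, B): H after B ✓
(H, K): H after K ✓
(H, N): H after N ✓
(H, Q): H after Q ✓
(H, R): H after R ✓
(H, Z): H after Z ✓
(K, B): K after B ✓
(K, Q): K after Q ✓
(K, Z): K after Z ✓
(N, A): N after A ✓
(N, B): N after B ✓
(N, Q): N after Q ✓
(N, Z): N after Z ✓
(R, B): R after B ✓
(R, Q): R after Q ✓
(U, A): U after A ✓
(U, B): U after B ✓
(U, N): U after N ✓
... plus 4 further pairs not listed.
Count: 28.

28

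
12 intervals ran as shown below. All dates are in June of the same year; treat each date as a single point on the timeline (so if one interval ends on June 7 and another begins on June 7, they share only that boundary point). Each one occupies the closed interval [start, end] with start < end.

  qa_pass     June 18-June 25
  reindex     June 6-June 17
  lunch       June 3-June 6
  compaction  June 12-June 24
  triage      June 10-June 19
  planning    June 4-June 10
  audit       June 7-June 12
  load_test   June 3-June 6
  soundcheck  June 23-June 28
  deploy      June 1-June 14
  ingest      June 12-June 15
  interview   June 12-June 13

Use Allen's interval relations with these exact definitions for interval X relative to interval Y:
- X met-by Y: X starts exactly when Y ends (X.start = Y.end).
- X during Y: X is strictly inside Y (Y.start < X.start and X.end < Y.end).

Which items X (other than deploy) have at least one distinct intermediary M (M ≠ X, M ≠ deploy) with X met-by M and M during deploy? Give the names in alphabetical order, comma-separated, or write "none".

Target deploy = [June 1, June 14].
Intermediaries M with M during deploy: audit, interview, load_test, lunch, planning.
Via audit — items with X met-by audit: compaction, ingest, interview.
Via interview — items with X met-by interview: none.
Via load_test — items with X met-by load_test: reindex.
Via lunch — items with X met-by lunch: reindex.
Via planning — items with X met-by planning: triage.
Union: compaction, ingest, interview, reindex, triage.

compaction, ingest, interview, reindex, triage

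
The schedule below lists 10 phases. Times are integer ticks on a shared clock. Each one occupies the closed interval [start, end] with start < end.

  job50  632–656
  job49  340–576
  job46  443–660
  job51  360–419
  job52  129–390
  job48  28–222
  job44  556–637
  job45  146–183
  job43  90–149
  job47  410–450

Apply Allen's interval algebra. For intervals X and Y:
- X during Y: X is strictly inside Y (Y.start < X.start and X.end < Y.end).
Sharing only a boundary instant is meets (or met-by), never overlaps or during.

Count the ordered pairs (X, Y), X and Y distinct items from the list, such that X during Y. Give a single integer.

Checking all 90 ordered pairs for relation 'during'; matching pairs in alphabetical order:
(job43, job48): job43 during job48 ✓
(job44, job46): job44 during job46 ✓
(job45, job48): job45 during job48 ✓
(job45, job52): job45 during job52 ✓
(job47, job49): job47 during job49 ✓
(job50, job46): job50 during job46 ✓
(job51, job49): job51 during job49 ✓
Count: 7.

7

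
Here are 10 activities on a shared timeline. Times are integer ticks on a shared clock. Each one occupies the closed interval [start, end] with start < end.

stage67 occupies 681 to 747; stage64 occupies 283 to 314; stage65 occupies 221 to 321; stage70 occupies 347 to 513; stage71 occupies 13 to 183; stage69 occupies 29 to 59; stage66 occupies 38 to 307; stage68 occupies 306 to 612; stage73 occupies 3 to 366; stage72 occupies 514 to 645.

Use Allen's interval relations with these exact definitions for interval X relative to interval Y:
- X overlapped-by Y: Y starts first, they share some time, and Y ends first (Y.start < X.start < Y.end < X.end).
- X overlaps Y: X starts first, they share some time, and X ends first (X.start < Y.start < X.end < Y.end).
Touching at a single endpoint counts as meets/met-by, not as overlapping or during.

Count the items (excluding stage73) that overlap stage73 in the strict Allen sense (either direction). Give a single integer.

Target stage73 = [3, 366].
stage64 [283, 314] → during → no.
stage65 [221, 321] → during → no.
stage66 [38, 307] → during → no.
stage67 [681, 747] → after → no.
stage68 [306, 612] → overlapped-by → counts.
stage69 [29, 59] → during → no.
stage70 [347, 513] → overlapped-by → counts.
stage71 [13, 183] → during → no.
stage72 [514, 645] → after → no.
Total: 2.

2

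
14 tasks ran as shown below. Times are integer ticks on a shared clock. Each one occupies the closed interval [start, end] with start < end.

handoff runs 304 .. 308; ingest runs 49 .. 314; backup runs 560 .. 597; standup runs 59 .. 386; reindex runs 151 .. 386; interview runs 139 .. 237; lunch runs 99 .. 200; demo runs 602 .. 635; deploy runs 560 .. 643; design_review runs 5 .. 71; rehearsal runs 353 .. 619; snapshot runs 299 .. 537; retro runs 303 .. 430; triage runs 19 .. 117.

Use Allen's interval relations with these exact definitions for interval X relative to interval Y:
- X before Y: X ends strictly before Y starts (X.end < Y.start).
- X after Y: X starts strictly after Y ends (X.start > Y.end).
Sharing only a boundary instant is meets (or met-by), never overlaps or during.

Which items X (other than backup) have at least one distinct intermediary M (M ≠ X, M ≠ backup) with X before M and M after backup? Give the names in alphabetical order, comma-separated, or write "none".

design_review, handoff, ingest, interview, lunch, reindex, retro, snapshot, standup, triage

Target backup = [560, 597].
Intermediaries M with M after backup: demo.
Via demo — items with X before demo: design_review, handoff, ingest, interview, lunch, reindex, retro, snapshot, standup, triage.
Union: design_review, handoff, ingest, interview, lunch, reindex, retro, snapshot, standup, triage.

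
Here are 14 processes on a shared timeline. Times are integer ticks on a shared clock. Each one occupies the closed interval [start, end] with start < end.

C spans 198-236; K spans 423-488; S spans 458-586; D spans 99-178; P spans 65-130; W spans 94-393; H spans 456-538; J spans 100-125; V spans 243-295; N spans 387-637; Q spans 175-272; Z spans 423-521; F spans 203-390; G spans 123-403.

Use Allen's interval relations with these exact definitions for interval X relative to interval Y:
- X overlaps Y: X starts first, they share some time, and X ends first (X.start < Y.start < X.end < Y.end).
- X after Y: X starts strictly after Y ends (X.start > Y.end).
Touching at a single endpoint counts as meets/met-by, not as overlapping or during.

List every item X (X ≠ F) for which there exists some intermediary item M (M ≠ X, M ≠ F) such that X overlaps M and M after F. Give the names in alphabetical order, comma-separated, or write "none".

Target F = [203, 390].
Intermediaries M with M after F: H, K, S, Z.
Via H — items with X overlaps H: K, Z.
Via K — items with X overlaps K: none.
Via S — items with X overlaps S: H, K, Z.
Via Z — items with X overlaps Z: none.
Union: H, K, Z.

H, K, Z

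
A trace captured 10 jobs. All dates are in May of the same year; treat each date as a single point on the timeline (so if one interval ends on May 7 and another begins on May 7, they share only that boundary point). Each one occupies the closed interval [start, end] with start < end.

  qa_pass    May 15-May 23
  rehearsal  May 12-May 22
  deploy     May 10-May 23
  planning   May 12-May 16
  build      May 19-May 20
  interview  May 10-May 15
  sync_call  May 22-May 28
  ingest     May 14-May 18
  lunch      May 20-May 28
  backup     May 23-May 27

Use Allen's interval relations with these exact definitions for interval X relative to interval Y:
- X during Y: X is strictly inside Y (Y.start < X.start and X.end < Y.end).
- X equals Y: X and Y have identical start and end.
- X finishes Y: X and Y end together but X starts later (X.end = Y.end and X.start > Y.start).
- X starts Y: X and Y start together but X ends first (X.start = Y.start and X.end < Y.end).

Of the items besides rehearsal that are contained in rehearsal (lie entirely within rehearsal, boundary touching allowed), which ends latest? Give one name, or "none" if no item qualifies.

build

Target rehearsal = [May 12, May 22].
backup [May 23, May 27] → after → excluded.
build [May 19, May 20] → during → candidate.
deploy [May 10, May 23] → contains → excluded.
ingest [May 14, May 18] → during → candidate.
interview [May 10, May 15] → overlaps → excluded.
lunch [May 20, May 28] → overlapped-by → excluded.
planning [May 12, May 16] → starts → candidate.
qa_pass [May 15, May 23] → overlapped-by → excluded.
sync_call [May 22, May 28] → met-by → excluded.
Among candidates, latest end is May 20 → build.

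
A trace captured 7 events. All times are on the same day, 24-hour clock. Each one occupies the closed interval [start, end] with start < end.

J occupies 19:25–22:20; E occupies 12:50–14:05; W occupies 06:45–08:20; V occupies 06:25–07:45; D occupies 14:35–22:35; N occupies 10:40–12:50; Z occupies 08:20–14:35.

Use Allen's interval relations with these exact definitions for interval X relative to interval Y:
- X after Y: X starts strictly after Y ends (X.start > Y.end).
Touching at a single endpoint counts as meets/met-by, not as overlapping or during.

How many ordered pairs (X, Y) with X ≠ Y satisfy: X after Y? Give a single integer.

14

Checking all 42 ordered pairs for relation 'after'; matching pairs in alphabetical order:
(D, E): D after E ✓
(D, N): D after N ✓
(D, V): D after V ✓
(D, W): D after W ✓
(E, V): E after V ✓
(E, W): E after W ✓
(J, E): J after E ✓
(J, N): J after N ✓
(J, V): J after V ✓
(J, W): J after W ✓
(J, Z): J after Z ✓
(N, V): N after V ✓
(N, W): N after W ✓
(Z, V): Z after V ✓
Count: 14.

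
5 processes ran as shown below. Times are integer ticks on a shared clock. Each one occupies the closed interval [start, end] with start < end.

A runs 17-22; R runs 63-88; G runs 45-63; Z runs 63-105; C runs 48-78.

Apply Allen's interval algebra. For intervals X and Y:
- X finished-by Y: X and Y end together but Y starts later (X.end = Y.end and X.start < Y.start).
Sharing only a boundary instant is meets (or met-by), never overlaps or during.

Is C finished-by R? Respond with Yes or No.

C = [48, 78], R = [63, 88].
Actual relation of C to R: overlaps.
Asked whether 'finished-by' holds → No.

No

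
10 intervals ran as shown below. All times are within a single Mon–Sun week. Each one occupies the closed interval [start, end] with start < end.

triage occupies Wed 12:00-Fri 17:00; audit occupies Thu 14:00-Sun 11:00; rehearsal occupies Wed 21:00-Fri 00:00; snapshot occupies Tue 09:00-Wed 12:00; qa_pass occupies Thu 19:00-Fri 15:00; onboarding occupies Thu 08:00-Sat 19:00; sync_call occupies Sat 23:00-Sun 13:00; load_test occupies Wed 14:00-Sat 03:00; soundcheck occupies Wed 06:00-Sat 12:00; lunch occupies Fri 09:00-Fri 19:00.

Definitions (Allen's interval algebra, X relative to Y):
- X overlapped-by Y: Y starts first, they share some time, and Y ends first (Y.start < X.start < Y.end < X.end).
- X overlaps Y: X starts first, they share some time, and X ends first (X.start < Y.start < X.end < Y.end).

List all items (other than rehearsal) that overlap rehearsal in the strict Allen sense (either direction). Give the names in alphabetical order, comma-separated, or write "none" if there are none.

audit, onboarding, qa_pass

Target rehearsal = [Wed 21:00, Fri 00:00].
audit [Thu 14:00, Sun 11:00] → overlapped-by → yes.
load_test [Wed 14:00, Sat 03:00] → contains → no.
lunch [Fri 09:00, Fri 19:00] → after → no.
onboarding [Thu 08:00, Sat 19:00] → overlapped-by → yes.
qa_pass [Thu 19:00, Fri 15:00] → overlapped-by → yes.
snapshot [Tue 09:00, Wed 12:00] → before → no.
soundcheck [Wed 06:00, Sat 12:00] → contains → no.
sync_call [Sat 23:00, Sun 13:00] → after → no.
triage [Wed 12:00, Fri 17:00] → contains → no.
Result: audit, onboarding, qa_pass.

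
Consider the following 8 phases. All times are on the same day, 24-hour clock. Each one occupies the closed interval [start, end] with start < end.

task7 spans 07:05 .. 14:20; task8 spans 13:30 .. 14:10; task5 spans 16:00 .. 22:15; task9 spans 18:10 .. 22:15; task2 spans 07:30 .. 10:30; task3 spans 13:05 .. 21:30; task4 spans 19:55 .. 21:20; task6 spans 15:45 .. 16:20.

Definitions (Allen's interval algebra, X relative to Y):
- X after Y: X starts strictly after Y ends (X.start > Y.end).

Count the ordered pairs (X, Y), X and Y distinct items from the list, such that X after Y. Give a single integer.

Checking all 56 ordered pairs for relation 'after'; matching pairs in alphabetical order:
(task3, task2): task3 after task2 ✓
(task4, task2): task4 after task2 ✓
(task4, task6): task4 after task6 ✓
(task4, task7): task4 after task7 ✓
(task4, task8): task4 after task8 ✓
(task5, task2): task5 after task2 ✓
(task5, task7): task5 after task7 ✓
(task5, task8): task5 after task8 ✓
(task6, task2): task6 after task2 ✓
(task6, task7): task6 after task7 ✓
(task6, task8): task6 after task8 ✓
(task8, task2): task8 after task2 ✓
(task9, task2): task9 after task2 ✓
(task9, task6): task9 after task6 ✓
(task9, task7): task9 after task7 ✓
(task9, task8): task9 after task8 ✓
Count: 16.

16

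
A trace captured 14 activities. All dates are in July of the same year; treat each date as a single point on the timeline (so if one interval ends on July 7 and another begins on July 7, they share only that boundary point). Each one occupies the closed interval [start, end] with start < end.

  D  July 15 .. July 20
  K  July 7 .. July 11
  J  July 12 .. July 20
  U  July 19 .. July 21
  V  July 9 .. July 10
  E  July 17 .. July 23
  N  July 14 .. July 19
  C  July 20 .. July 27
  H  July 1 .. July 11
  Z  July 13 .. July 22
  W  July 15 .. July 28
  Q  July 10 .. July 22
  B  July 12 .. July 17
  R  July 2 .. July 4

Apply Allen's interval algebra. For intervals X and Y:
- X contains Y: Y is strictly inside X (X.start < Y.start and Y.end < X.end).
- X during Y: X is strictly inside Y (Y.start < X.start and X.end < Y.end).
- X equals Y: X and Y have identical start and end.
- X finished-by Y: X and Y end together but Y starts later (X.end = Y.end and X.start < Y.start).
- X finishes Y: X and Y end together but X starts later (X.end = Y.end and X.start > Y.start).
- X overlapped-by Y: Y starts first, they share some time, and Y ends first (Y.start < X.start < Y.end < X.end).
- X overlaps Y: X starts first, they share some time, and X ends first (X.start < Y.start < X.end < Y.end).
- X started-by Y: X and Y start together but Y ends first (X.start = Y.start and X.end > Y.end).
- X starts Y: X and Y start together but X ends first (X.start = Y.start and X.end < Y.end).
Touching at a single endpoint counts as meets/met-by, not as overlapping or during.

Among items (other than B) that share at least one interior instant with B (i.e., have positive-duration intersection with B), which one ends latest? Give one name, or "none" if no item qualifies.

Target B = [July 12, July 17].
C [July 20, July 27] → after → excluded.
D [July 15, July 20] → overlapped-by → candidate.
E [July 17, July 23] → met-by → excluded.
H [July 1, July 11] → before → excluded.
J [July 12, July 20] → started-by → candidate.
K [July 7, July 11] → before → excluded.
N [July 14, July 19] → overlapped-by → candidate.
Q [July 10, July 22] → contains → candidate.
R [July 2, July 4] → before → excluded.
U [July 19, July 21] → after → excluded.
V [July 9, July 10] → before → excluded.
W [July 15, July 28] → overlapped-by → candidate.
Z [July 13, July 22] → overlapped-by → candidate.
Among candidates, latest end is July 28 → W.

W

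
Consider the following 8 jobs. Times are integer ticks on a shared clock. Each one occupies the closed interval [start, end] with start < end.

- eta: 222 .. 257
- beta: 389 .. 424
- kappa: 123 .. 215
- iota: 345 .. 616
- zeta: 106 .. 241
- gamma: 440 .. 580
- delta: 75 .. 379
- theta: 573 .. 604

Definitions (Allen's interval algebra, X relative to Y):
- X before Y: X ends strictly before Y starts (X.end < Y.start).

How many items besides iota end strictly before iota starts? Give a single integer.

Target iota = [345, 616].
beta [389, 424] → during → no.
delta [75, 379] → overlaps → no.
eta [222, 257] → before → counts.
gamma [440, 580] → during → no.
kappa [123, 215] → before → counts.
theta [573, 604] → during → no.
zeta [106, 241] → before → counts.
Total: 3.

3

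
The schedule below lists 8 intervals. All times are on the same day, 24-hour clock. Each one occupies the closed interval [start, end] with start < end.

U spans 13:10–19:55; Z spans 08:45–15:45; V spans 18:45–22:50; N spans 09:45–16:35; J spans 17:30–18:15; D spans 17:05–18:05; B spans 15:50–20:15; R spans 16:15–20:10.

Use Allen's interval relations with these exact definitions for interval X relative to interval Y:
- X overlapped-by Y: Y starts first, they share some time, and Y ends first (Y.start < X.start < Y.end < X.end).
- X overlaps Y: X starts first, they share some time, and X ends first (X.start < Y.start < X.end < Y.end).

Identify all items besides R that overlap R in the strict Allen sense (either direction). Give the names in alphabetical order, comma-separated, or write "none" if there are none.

N, U, V

Target R = [16:15, 20:10].
B [15:50, 20:15] → contains → no.
D [17:05, 18:05] → during → no.
J [17:30, 18:15] → during → no.
N [09:45, 16:35] → overlaps → yes.
U [13:10, 19:55] → overlaps → yes.
V [18:45, 22:50] → overlapped-by → yes.
Z [08:45, 15:45] → before → no.
Result: N, U, V.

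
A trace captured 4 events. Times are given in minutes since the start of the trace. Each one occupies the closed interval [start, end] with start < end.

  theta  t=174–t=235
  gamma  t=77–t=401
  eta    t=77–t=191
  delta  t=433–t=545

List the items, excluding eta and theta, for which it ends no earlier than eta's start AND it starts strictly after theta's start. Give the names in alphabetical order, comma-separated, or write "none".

Conditions: its end is no earlier than eta's start (X.end >= t=77) AND its start is strictly after theta's start (X.start > t=174).
delta: end t=545 >= t=77? ✓; start t=433 > t=174? ✓ → yes.
gamma: end t=401 >= t=77? ✓; start t=77 > t=174? ✗ → no.
Result: delta.

delta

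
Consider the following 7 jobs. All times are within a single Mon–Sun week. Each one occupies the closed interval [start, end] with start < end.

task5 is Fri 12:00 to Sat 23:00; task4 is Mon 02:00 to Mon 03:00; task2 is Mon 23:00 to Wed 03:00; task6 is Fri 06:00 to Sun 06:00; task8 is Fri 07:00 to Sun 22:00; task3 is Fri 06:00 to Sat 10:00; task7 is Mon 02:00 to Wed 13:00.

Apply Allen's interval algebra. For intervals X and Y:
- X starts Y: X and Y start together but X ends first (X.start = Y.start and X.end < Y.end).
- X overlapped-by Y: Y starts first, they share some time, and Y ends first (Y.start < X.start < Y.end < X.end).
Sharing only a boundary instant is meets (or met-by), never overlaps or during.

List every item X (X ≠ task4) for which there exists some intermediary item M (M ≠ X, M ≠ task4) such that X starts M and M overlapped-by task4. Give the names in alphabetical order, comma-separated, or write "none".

none

Target task4 = [Mon 02:00, Mon 03:00].
Intermediaries M with M overlapped-by task4: none.
Union: none.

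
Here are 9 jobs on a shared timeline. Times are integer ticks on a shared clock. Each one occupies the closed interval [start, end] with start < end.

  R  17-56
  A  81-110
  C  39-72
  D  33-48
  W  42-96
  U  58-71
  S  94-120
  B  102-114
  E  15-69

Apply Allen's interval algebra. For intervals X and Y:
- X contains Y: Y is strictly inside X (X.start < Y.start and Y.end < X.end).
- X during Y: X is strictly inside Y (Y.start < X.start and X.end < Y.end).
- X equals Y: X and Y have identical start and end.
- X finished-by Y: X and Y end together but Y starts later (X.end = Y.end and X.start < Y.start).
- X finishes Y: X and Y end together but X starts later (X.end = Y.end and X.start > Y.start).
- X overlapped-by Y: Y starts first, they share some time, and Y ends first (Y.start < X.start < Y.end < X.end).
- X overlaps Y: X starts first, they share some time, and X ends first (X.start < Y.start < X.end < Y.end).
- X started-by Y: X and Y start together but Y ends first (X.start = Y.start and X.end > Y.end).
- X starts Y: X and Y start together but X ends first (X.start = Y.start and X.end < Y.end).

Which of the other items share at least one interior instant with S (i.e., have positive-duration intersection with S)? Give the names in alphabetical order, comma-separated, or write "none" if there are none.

Target S = [94, 120].
A [81, 110] → overlaps → yes.
B [102, 114] → during → yes.
C [39, 72] → before → no.
D [33, 48] → before → no.
E [15, 69] → before → no.
R [17, 56] → before → no.
U [58, 71] → before → no.
W [42, 96] → overlaps → yes.
Result: A, B, W.

A, B, W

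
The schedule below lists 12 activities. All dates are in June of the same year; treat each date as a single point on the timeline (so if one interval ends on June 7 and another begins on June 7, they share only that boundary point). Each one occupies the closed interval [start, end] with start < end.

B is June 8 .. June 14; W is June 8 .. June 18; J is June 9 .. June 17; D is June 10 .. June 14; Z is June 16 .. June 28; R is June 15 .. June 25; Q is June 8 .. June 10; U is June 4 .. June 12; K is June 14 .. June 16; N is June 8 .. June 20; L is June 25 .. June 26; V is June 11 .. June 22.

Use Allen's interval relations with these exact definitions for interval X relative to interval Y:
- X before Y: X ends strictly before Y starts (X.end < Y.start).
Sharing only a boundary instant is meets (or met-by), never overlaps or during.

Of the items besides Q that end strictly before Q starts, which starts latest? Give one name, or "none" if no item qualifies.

none

Target Q = [June 8, June 10].
B [June 8, June 14] → started-by → excluded.
D [June 10, June 14] → met-by → excluded.
J [June 9, June 17] → overlapped-by → excluded.
K [June 14, June 16] → after → excluded.
L [June 25, June 26] → after → excluded.
N [June 8, June 20] → started-by → excluded.
R [June 15, June 25] → after → excluded.
U [June 4, June 12] → contains → excluded.
V [June 11, June 22] → after → excluded.
W [June 8, June 18] → started-by → excluded.
Z [June 16, June 28] → after → excluded.
No candidates → none.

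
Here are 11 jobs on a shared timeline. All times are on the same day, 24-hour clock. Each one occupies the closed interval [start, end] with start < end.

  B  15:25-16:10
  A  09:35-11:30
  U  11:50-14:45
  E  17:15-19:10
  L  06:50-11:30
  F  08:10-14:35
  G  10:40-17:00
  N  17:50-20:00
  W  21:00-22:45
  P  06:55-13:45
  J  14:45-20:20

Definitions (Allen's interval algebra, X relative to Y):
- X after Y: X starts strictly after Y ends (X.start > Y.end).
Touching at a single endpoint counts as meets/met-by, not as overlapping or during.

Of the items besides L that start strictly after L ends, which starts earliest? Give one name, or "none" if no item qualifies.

Target L = [06:50, 11:30].
A [09:35, 11:30] → finishes → excluded.
B [15:25, 16:10] → after → candidate.
E [17:15, 19:10] → after → candidate.
F [08:10, 14:35] → overlapped-by → excluded.
G [10:40, 17:00] → overlapped-by → excluded.
J [14:45, 20:20] → after → candidate.
N [17:50, 20:00] → after → candidate.
P [06:55, 13:45] → overlapped-by → excluded.
U [11:50, 14:45] → after → candidate.
W [21:00, 22:45] → after → candidate.
Among candidates, earliest start is 11:50 → U.

U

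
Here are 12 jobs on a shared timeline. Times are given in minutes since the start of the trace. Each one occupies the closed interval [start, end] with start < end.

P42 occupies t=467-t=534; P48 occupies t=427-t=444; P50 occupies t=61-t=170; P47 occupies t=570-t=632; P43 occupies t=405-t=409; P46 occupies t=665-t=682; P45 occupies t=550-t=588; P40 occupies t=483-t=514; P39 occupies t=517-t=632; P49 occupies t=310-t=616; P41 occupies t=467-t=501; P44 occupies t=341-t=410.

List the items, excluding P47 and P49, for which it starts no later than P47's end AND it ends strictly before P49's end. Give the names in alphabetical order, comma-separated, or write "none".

P40, P41, P42, P43, P44, P45, P48, P50

Conditions: its start is no later than P47's end (X.start <= t=632) AND its end is strictly before P49's end (X.end < t=616).
P39: start t=517 <= t=632? ✓; end t=632 < t=616? ✗ → no.
P40: start t=483 <= t=632? ✓; end t=514 < t=616? ✓ → yes.
P41: start t=467 <= t=632? ✓; end t=501 < t=616? ✓ → yes.
P42: start t=467 <= t=632? ✓; end t=534 < t=616? ✓ → yes.
P43: start t=405 <= t=632? ✓; end t=409 < t=616? ✓ → yes.
P44: start t=341 <= t=632? ✓; end t=410 < t=616? ✓ → yes.
P45: start t=550 <= t=632? ✓; end t=588 < t=616? ✓ → yes.
P46: start t=665 <= t=632? ✗; end t=682 < t=616? ✗ → no.
P48: start t=427 <= t=632? ✓; end t=444 < t=616? ✓ → yes.
P50: start t=61 <= t=632? ✓; end t=170 < t=616? ✓ → yes.
Result: P40, P41, P42, P43, P44, P45, P48, P50.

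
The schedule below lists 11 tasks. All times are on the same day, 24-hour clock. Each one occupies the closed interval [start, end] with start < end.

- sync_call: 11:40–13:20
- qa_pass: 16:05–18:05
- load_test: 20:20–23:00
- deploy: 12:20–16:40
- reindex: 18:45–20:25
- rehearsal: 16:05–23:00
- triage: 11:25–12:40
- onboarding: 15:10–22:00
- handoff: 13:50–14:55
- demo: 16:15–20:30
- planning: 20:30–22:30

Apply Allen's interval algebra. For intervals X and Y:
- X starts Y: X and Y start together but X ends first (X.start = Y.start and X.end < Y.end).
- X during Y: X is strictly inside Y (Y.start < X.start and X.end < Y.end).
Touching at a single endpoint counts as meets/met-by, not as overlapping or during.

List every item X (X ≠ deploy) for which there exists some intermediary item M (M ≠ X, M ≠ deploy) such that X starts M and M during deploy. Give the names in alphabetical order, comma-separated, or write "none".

Target deploy = [12:20, 16:40].
Intermediaries M with M during deploy: handoff.
Via handoff — items with X starts handoff: none.
Union: none.

none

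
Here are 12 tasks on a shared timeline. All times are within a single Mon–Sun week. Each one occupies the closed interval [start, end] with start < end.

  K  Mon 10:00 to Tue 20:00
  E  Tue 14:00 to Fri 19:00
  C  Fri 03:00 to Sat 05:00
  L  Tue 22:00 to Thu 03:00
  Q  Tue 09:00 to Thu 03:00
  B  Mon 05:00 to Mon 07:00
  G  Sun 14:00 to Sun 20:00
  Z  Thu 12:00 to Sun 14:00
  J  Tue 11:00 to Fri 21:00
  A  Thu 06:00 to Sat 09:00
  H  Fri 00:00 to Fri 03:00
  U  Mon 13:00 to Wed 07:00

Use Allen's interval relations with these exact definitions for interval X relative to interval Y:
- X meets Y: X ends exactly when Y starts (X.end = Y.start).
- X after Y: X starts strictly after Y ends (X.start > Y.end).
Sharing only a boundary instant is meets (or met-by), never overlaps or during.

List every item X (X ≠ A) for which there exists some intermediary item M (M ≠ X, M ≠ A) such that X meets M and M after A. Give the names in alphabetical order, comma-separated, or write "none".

Z

Target A = [Thu 06:00, Sat 09:00].
Intermediaries M with M after A: G.
Via G — items with X meets G: Z.
Union: Z.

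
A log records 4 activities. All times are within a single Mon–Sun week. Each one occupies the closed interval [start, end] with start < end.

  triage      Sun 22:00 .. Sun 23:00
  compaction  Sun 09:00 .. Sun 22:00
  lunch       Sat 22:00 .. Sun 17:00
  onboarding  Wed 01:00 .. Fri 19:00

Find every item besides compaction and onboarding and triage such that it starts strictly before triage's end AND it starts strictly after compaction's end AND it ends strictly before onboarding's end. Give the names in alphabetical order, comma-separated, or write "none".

Conditions: its start is strictly before triage's end (X.start < Sun 23:00) AND its start is strictly after compaction's end (X.start > Sun 22:00) AND its end is strictly before onboarding's end (X.end < Fri 19:00).
lunch: start Sat 22:00 < Sun 23:00? ✓; start Sat 22:00 > Sun 22:00? ✗; end Sun 17:00 < Fri 19:00? ✗ → no.
Result: none.

none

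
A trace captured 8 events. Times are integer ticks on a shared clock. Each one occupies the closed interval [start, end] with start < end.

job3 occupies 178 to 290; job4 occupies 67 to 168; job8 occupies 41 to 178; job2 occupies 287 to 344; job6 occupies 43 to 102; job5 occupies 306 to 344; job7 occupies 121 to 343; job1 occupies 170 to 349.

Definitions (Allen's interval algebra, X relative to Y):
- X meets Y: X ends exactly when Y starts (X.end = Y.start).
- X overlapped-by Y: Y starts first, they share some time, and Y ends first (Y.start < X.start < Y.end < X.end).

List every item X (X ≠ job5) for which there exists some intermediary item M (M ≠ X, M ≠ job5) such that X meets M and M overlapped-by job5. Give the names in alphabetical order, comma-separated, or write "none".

Target job5 = [306, 344].
Intermediaries M with M overlapped-by job5: none.
Union: none.

none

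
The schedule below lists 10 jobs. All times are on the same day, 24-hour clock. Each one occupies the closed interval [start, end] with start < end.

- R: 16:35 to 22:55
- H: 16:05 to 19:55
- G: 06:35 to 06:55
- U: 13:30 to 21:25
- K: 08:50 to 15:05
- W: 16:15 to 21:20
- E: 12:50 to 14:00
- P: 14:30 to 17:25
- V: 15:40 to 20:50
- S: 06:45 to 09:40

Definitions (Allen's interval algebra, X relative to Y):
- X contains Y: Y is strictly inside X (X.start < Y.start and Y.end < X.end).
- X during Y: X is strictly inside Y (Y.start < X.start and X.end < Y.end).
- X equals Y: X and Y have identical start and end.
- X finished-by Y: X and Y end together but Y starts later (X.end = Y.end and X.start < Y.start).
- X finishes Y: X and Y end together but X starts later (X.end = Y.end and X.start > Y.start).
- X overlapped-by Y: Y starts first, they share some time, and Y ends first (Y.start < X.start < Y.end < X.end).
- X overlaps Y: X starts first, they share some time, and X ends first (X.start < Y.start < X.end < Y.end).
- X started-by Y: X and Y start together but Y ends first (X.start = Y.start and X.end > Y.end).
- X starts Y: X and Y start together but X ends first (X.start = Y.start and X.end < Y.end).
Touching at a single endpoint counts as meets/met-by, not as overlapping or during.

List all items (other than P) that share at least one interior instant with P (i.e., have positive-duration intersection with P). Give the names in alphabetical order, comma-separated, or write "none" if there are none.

Target P = [14:30, 17:25].
E [12:50, 14:00] → before → no.
G [06:35, 06:55] → before → no.
H [16:05, 19:55] → overlapped-by → yes.
K [08:50, 15:05] → overlaps → yes.
R [16:35, 22:55] → overlapped-by → yes.
S [06:45, 09:40] → before → no.
U [13:30, 21:25] → contains → yes.
V [15:40, 20:50] → overlapped-by → yes.
W [16:15, 21:20] → overlapped-by → yes.
Result: H, K, R, U, V, W.

H, K, R, U, V, W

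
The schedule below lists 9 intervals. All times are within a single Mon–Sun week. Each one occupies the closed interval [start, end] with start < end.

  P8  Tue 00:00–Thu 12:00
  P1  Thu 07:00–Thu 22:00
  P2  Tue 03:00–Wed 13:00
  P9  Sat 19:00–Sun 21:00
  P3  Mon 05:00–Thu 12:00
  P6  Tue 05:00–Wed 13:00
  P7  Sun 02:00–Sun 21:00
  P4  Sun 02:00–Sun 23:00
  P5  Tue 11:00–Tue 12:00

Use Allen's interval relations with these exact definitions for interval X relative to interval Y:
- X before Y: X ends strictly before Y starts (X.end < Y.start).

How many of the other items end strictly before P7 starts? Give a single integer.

Target P7 = [Sun 02:00, Sun 21:00].
P1 [Thu 07:00, Thu 22:00] → before → counts.
P2 [Tue 03:00, Wed 13:00] → before → counts.
P3 [Mon 05:00, Thu 12:00] → before → counts.
P4 [Sun 02:00, Sun 23:00] → started-by → no.
P5 [Tue 11:00, Tue 12:00] → before → counts.
P6 [Tue 05:00, Wed 13:00] → before → counts.
P8 [Tue 00:00, Thu 12:00] → before → counts.
P9 [Sat 19:00, Sun 21:00] → finished-by → no.
Total: 6.

6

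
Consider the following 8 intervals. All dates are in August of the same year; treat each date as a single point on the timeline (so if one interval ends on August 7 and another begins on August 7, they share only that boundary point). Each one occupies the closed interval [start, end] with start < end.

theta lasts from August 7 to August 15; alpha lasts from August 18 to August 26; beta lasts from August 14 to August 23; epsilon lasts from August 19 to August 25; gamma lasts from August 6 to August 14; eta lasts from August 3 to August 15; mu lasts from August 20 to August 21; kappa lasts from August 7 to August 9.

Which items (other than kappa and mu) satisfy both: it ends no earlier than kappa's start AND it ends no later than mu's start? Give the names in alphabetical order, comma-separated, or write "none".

eta, gamma, theta

Conditions: its end is no earlier than kappa's start (X.end >= August 7) AND its end is no later than mu's start (X.end <= August 20).
alpha: end August 26 >= August 7? ✓; end August 26 <= August 20? ✗ → no.
beta: end August 23 >= August 7? ✓; end August 23 <= August 20? ✗ → no.
epsilon: end August 25 >= August 7? ✓; end August 25 <= August 20? ✗ → no.
eta: end August 15 >= August 7? ✓; end August 15 <= August 20? ✓ → yes.
gamma: end August 14 >= August 7? ✓; end August 14 <= August 20? ✓ → yes.
theta: end August 15 >= August 7? ✓; end August 15 <= August 20? ✓ → yes.
Result: eta, gamma, theta.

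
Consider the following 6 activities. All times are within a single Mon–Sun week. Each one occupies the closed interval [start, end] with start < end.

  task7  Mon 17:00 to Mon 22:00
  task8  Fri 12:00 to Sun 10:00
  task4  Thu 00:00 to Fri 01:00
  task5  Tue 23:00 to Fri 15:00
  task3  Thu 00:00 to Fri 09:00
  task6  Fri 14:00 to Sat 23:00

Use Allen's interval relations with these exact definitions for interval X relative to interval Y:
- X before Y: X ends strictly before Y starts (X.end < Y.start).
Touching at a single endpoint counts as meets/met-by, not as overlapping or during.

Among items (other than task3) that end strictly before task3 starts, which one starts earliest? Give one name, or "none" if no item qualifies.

task7

Target task3 = [Thu 00:00, Fri 09:00].
task4 [Thu 00:00, Fri 01:00] → starts → excluded.
task5 [Tue 23:00, Fri 15:00] → contains → excluded.
task6 [Fri 14:00, Sat 23:00] → after → excluded.
task7 [Mon 17:00, Mon 22:00] → before → candidate.
task8 [Fri 12:00, Sun 10:00] → after → excluded.
Among candidates, earliest start is Mon 17:00 → task7.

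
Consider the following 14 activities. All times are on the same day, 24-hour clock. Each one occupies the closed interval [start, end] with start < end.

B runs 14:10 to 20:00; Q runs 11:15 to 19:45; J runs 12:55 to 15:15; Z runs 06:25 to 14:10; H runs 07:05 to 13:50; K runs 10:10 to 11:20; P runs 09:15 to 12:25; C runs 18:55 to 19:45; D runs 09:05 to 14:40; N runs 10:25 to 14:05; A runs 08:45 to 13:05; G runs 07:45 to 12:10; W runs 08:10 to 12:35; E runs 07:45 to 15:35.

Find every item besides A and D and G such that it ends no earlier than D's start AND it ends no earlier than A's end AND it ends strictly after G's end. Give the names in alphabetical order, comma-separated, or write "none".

Conditions: its end is no earlier than D's start (X.end >= 09:05) AND its end is no earlier than A's end (X.end >= 13:05) AND its end is strictly after G's end (X.end > 12:10).
B: end 20:00 >= 09:05? ✓; end 20:00 >= 13:05? ✓; end 20:00 > 12:10? ✓ → yes.
C: end 19:45 >= 09:05? ✓; end 19:45 >= 13:05? ✓; end 19:45 > 12:10? ✓ → yes.
E: end 15:35 >= 09:05? ✓; end 15:35 >= 13:05? ✓; end 15:35 > 12:10? ✓ → yes.
H: end 13:50 >= 09:05? ✓; end 13:50 >= 13:05? ✓; end 13:50 > 12:10? ✓ → yes.
J: end 15:15 >= 09:05? ✓; end 15:15 >= 13:05? ✓; end 15:15 > 12:10? ✓ → yes.
K: end 11:20 >= 09:05? ✓; end 11:20 >= 13:05? ✗; end 11:20 > 12:10? ✗ → no.
N: end 14:05 >= 09:05? ✓; end 14:05 >= 13:05? ✓; end 14:05 > 12:10? ✓ → yes.
P: end 12:25 >= 09:05? ✓; end 12:25 >= 13:05? ✗; end 12:25 > 12:10? ✓ → no.
Q: end 19:45 >= 09:05? ✓; end 19:45 >= 13:05? ✓; end 19:45 > 12:10? ✓ → yes.
W: end 12:35 >= 09:05? ✓; end 12:35 >= 13:05? ✗; end 12:35 > 12:10? ✓ → no.
Z: end 14:10 >= 09:05? ✓; end 14:10 >= 13:05? ✓; end 14:10 > 12:10? ✓ → yes.
Result: B, C, E, H, J, N, Q, Z.

B, C, E, H, J, N, Q, Z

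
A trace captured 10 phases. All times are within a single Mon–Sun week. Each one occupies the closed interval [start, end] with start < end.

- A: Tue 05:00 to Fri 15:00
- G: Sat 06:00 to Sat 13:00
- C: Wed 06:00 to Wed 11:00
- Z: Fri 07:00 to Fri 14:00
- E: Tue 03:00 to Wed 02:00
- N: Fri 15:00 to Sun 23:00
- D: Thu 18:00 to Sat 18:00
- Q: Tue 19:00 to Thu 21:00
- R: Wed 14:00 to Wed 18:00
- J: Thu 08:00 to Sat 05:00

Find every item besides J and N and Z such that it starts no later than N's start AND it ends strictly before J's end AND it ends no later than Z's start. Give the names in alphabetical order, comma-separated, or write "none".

C, E, Q, R

Conditions: its start is no later than N's start (X.start <= Fri 15:00) AND its end is strictly before J's end (X.end < Sat 05:00) AND its end is no later than Z's start (X.end <= Fri 07:00).
A: start Tue 05:00 <= Fri 15:00? ✓; end Fri 15:00 < Sat 05:00? ✓; end Fri 15:00 <= Fri 07:00? ✗ → no.
C: start Wed 06:00 <= Fri 15:00? ✓; end Wed 11:00 < Sat 05:00? ✓; end Wed 11:00 <= Fri 07:00? ✓ → yes.
D: start Thu 18:00 <= Fri 15:00? ✓; end Sat 18:00 < Sat 05:00? ✗; end Sat 18:00 <= Fri 07:00? ✗ → no.
E: start Tue 03:00 <= Fri 15:00? ✓; end Wed 02:00 < Sat 05:00? ✓; end Wed 02:00 <= Fri 07:00? ✓ → yes.
G: start Sat 06:00 <= Fri 15:00? ✗; end Sat 13:00 < Sat 05:00? ✗; end Sat 13:00 <= Fri 07:00? ✗ → no.
Q: start Tue 19:00 <= Fri 15:00? ✓; end Thu 21:00 < Sat 05:00? ✓; end Thu 21:00 <= Fri 07:00? ✓ → yes.
R: start Wed 14:00 <= Fri 15:00? ✓; end Wed 18:00 < Sat 05:00? ✓; end Wed 18:00 <= Fri 07:00? ✓ → yes.
Result: C, E, Q, R.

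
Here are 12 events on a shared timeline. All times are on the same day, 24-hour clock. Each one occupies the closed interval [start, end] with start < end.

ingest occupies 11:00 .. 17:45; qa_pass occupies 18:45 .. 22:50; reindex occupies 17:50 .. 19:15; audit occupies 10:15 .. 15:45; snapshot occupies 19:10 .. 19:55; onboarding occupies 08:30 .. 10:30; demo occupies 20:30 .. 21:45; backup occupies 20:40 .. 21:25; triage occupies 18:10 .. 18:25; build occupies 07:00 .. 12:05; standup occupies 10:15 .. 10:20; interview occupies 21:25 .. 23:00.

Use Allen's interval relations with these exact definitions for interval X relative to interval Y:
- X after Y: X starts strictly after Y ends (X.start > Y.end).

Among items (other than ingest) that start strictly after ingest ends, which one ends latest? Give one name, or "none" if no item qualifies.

Target ingest = [11:00, 17:45].
audit [10:15, 15:45] → overlaps → excluded.
backup [20:40, 21:25] → after → candidate.
build [07:00, 12:05] → overlaps → excluded.
demo [20:30, 21:45] → after → candidate.
interview [21:25, 23:00] → after → candidate.
onboarding [08:30, 10:30] → before → excluded.
qa_pass [18:45, 22:50] → after → candidate.
reindex [17:50, 19:15] → after → candidate.
snapshot [19:10, 19:55] → after → candidate.
standup [10:15, 10:20] → before → excluded.
triage [18:10, 18:25] → after → candidate.
Among candidates, latest end is 23:00 → interview.

interview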